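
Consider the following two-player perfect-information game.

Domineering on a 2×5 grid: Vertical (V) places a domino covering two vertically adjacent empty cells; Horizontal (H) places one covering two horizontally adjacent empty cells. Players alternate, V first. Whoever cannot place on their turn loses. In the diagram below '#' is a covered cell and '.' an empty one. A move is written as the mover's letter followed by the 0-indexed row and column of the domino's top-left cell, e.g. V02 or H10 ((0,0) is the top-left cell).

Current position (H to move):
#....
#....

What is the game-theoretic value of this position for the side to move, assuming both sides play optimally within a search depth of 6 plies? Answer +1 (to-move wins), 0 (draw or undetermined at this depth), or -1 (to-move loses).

value(#..../#...., H) = +1

ply 1, H at #..../#.... | H01=-1→###../#....; H02=+1→#.##./#....*; H03=-1→#..##/#....; H11=-1→#..../###..; H12=+1→#..../#.##.; H13=-1→#..../#..##
ply 2, V at #.##./#.... | V01=-1→####./##...*; V04=-1→#.###/#...#
ply 3, H at ####./##... | H12=-1→####./####.; H13=+1→####./##.##*
ply 4: ####./##.## is terminal -1 (V); from #..../#.... depth 6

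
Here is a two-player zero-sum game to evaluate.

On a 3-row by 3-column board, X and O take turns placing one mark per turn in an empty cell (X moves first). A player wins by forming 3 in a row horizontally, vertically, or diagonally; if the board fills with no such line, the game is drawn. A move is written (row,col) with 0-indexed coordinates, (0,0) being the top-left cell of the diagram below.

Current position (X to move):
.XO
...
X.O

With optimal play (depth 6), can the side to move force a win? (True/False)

X winning at [.XO/.../X.O]: False

p1 X@[.XO/.../X.O]: (0,0)[XXO/.../X.O]-1 (1,0)[.XO/X../X.O]-1 (1,1)[.XO/.X./X.O]-1 (1,2)[.XO/..X/X.O]+0* (2,1)[.XO/.../XXO]-1
p2 O@[.XO/..X/X.O]: (0,0)[OXO/..X/X.O]-1 (1,0)[.XO/O.X/X.O]+0* (1,1)[.XO/.OX/X.O]+0 (2,1)[.XO/..X/XOO]-1
p3 X@[.XO/O.X/X.O]: (0,0)[XXO/O.X/X.O]+0* (1,1)[.XO/OXX/X.O]+0 (2,1)[.XO/O.X/XXO]+0
p4 O@[XXO/O.X/X.O]: (1,1)[XXO/OOX/X.O]+0* (2,1)[XXO/O.X/XOO]+0
p5 X@[XXO/OOX/X.O]: (2,1)[XXO/OOX/XXO]+0*
p6 O@[XXO/OOX/XXO] terminal +0; root [.XO/.../X.O] d6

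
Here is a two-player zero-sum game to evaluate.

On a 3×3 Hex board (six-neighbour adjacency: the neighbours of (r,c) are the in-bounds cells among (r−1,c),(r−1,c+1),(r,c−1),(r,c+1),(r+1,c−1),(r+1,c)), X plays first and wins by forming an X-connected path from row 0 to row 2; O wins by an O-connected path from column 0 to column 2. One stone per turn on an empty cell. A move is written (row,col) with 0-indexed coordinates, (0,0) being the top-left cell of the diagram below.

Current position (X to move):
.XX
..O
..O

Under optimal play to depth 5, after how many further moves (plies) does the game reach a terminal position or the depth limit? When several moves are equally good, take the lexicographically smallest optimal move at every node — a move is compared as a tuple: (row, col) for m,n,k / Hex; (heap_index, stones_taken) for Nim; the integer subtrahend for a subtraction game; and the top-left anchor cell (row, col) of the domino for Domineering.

PV length from [.XX/..O/..O]: 5 plies

ply 1, X at .XX/..O/..O | (0,0)=-1→XXX/..O/..O; (1,0)=-1→.XX/X.O/..O; (1,1)=+1→.XX/.XO/..O*; (2,0)=+1→.XX/..O/X.O; (2,1)=-1→.XX/..O/.XO
ply 2, O at .XX/.XO/..O | (0,0)=-1→OXX/.XO/..O*; (1,0)=-1→.XX/OXO/..O; (2,0)=-1→.XX/.XO/O.O; (2,1)=-1→.XX/.XO/.OO
ply 3, X at OXX/.XO/..O | (1,0)=+1→OXX/XXO/..O*; (2,0)=+1→OXX/.XO/X.O; (2,1)=+1→OXX/.XO/.XO
ply 4, O at OXX/XXO/..O | (2,0)=-1→OXX/XXO/O.O*; (2,1)=-1→OXX/XXO/.OO
ply 5, X at OXX/XXO/O.O | (2,1)=+1→OXX/XXO/OXO*
ply 6: OXX/XXO/OXO is terminal -1 (O); from .XX/..O/..O depth 5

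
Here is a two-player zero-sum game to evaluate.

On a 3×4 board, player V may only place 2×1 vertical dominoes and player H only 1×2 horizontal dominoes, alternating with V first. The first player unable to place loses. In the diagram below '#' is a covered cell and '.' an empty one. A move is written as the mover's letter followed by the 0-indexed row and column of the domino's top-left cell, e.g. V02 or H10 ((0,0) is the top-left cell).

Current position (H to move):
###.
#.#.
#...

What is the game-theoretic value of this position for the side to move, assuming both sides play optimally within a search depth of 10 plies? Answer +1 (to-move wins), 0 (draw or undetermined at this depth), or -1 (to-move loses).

ply 1, H at ###./#.#./#... | H21=-1→###./#.#./###.*; H22=-1→###./#.#./#.##
ply 2, V at ###./#.#./###. | V03=+1→####/#.##/###.*; V13=+1→###./#.##/####
ply 3: ####/#.##/###. is terminal -1 (H); from ###./#.#./#... depth 10

value(###./#.#./#..., H) = -1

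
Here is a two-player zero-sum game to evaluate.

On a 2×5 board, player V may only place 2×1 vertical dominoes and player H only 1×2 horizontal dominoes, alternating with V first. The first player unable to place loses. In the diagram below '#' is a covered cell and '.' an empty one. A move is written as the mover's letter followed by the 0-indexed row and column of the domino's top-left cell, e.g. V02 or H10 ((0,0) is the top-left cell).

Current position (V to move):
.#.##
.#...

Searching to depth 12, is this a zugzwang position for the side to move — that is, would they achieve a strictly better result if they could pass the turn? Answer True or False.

p1 V@[.#.##/.#...]: V00[##.##/##...]-1 V02[.####/.##..]+1*
p2 H@[.####/.##..]: H13[.####/.####]-1*
p3 V@[.####/.####]: V00[#####/#####]+1*
p4 H@[#####/#####] terminal -1; root [.#.##/.#...] d12
pass branch (H moves first from the same position):
  | p1 H@[.#.##/.#...]: H12[.#.##/.###.]-1* H13[.#.##/.#.##]-1
  | p2 V@[.#.##/.###.]: V00[##.##/####.]+1*
  | p3 H@[##.##/####.] terminal -1; root [.#.##/.#...] d12
V moving scores +1; V passing scores +1

zugzwang(.#.##/.#..., V) = False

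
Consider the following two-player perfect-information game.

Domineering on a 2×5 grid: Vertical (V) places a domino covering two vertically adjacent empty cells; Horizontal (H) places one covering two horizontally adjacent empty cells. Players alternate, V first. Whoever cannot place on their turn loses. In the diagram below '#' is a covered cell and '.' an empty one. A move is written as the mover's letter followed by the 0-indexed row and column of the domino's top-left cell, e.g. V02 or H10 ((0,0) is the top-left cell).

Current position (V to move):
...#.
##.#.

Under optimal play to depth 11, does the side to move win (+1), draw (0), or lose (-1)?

value(...#./##.#., V) = +1

[...#./##.#.] V move#1: V02:+1/..##./####.*, V04:-1/...##/##.##
[..##./####.] H move#2: H00:-1/####./####.*
[####./####.] V move#3: V04:+1/#####/#####*
[#####/#####] end (terminal -1, H#4); searched ...#./##.#. to 11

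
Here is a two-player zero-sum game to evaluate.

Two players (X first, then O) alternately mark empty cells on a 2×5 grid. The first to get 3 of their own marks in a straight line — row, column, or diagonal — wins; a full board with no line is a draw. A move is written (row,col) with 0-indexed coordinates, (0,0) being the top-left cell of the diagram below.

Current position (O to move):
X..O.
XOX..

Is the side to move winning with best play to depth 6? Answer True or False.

O winning at [X..O./XOX..]: True

p1 O@[X..O./XOX..]: (0,1)[XO.O./XOX..]+0 (0,2)[X.OO./XOX..]+1* (0,4)[X..OO/XOX..]+0 (1,3)[X..O./XOXO.]+0 (1,4)[X..O./XOX.O]+0
p2 X@[X.OO./XOX..]: (0,1)[XXOO./XOX..]-1* (0,4)[X.OOX/XOX..]-1 (1,3)[X.OO./XOXX.]-1 (1,4)[X.OO./XOX.X]-1
p3 O@[XXOO./XOX..]: (0,4)[XXOOO/XOX..]+1* (1,3)[XXOO./XOXO.]+0 (1,4)[XXOO./XOX.O]+0
p4 X@[XXOOO/XOX..] terminal -1; root [X..O./XOX..] d6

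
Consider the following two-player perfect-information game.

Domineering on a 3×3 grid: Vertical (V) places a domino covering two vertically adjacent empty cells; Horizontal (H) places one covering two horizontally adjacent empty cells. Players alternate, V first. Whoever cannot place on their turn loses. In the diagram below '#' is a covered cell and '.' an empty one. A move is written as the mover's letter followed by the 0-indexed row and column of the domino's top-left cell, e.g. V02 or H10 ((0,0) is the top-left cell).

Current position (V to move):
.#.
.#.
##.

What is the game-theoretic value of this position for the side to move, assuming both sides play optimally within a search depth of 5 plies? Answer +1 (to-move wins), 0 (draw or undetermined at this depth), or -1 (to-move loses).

value(.#./.#./##., V) = +1

p1 V@[.#./.#./##.]: V00[##./##./##.]+1* V02[.##/.##/##.]+1 V12[.#./.##/###]+1
p2 H@[##./##./##.] terminal -1; root [.#./.#./##.] d5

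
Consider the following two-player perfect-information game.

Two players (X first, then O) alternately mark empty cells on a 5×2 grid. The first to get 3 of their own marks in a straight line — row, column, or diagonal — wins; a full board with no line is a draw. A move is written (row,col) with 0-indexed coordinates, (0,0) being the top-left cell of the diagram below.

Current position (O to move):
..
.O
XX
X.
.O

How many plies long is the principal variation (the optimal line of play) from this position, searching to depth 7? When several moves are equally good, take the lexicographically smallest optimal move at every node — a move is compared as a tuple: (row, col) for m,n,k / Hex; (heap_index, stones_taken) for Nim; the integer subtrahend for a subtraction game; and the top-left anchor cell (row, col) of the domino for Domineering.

p1 O@[../.O/XX/X./.O]: (0,0)[O./.O/XX/X./.O]-1* (0,1)[.O/.O/XX/X./.O]-1 (1,0)[../OO/XX/X./.O]-1 (3,1)[../.O/XX/XO/.O]-1 (4,0)[../.O/XX/X./OO]-1
p2 X@[O./.O/XX/X./.O]: (0,1)[OX/.O/XX/X./.O]+1* (1,0)[O./XO/XX/X./.O]+1 (3,1)[O./.O/XX/XX/.O]+1 (4,0)[O./.O/XX/X./XO]+1
p3 O@[OX/.O/XX/X./.O]: (1,0)[OX/OO/XX/X./.O]-1* (3,1)[OX/.O/XX/XO/.O]-1 (4,0)[OX/.O/XX/X./OO]-1
p4 X@[OX/OO/XX/X./.O]: (3,1)[OX/OO/XX/XX/.O]+0 (4,0)[OX/OO/XX/X./XO]+1*
p5 O@[OX/OO/XX/X./XO] terminal -1; root [../.O/XX/X./.O] d7

PV length from [../.O/XX/X./.O]: 4 plies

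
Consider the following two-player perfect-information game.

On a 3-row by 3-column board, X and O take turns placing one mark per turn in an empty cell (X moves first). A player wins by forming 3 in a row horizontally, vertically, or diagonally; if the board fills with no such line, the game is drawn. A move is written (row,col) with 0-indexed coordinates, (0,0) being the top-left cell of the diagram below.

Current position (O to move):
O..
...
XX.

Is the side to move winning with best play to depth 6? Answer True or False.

ply 1, O at O../.../XX. | (0,1)=-1→OO./.../XX.*; (0,2)=-1→O.O/.../XX.; (1,0)=-1→O../O../XX.; (1,1)=-1→O../.O./XX.; (1,2)=-1→O../..O/XX.; (2,2)=-1→O../.../XXO
ply 2, X at OO./.../XX. | (0,2)=+1→OOX/.../XX.*; (1,0)=-1→OO./X../XX.; (1,1)=-1→OO./.X./XX.; (1,2)=-1→OO./..X/XX.; (2,2)=+1→OO./.../XXX
ply 3, O at OOX/.../XX. | (1,0)=-1→OOX/O../XX.*; (1,1)=-1→OOX/.O./XX.; (1,2)=-1→OOX/..O/XX.; (2,2)=-1→OOX/.../XXO
ply 4, X at OOX/O../XX. | (1,1)=+1→OOX/OX./XX.*; (1,2)=+1→OOX/O.X/XX.; (2,2)=+1→OOX/O../XXX
ply 5: OOX/OX./XX. is terminal -1 (O); from O../.../XX. depth 6

O winning at [O../.../XX.]: False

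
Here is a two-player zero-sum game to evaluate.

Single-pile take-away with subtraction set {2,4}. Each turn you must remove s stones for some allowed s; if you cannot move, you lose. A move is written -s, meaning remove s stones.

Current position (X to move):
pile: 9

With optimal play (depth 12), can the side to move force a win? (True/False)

X winning at [9]: True

ply 1, X at 9 | -2=+1→7*; -4=-1→5
ply 2, O at 7 | -2=-1→5*; -4=-1→3
ply 3, X at 5 | -2=-1→3; -4=+1→1*
ply 4: 1 is terminal -1 (O); from 9 depth 12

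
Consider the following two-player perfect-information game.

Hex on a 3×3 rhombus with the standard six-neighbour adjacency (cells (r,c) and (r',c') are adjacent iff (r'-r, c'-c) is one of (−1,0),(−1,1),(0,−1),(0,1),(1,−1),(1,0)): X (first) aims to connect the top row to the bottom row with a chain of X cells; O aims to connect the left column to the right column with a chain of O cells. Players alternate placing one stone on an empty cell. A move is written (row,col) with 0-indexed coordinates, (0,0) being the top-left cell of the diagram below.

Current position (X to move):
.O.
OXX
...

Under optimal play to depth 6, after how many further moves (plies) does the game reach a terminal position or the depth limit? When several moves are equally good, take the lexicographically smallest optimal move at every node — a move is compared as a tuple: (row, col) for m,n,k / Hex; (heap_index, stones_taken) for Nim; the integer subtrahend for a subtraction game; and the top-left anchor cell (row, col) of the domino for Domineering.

PV length from [.O./OXX/...]: 3 plies

ply 1, X at .O./OXX/... | (0,0)=-1→XO./OXX/...; (0,2)=+1→.OX/OXX/...*; (2,0)=-1→.O./OXX/X..; (2,1)=-1→.O./OXX/.X.; (2,2)=-1→.O./OXX/..X
ply 2, O at .OX/OXX/... | (0,0)=-1→OOX/OXX/...*; (2,0)=-1→.OX/OXX/O..; (2,1)=-1→.OX/OXX/.O.; (2,2)=-1→.OX/OXX/..O
ply 3, X at OOX/OXX/... | (2,0)=+1→OOX/OXX/X..*; (2,1)=+1→OOX/OXX/.X.; (2,2)=+1→OOX/OXX/..X
ply 4: OOX/OXX/X.. is terminal -1 (O); from .O./OXX/... depth 6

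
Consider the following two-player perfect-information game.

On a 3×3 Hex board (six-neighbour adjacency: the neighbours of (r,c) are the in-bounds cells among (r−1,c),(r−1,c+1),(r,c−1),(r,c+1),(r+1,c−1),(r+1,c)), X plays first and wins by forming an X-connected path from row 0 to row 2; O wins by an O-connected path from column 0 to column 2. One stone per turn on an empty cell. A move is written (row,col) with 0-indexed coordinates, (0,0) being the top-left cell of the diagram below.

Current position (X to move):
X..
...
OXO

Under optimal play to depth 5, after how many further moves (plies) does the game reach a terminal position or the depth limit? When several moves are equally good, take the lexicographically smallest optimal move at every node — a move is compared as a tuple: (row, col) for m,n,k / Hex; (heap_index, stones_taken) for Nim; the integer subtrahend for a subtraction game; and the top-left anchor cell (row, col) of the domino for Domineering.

p1 X@[X../.../OXO]: (0,1)[XX./.../OXO]-1 (0,2)[X.X/.../OXO]+1* (1,0)[X../X../OXO]-1 (1,1)[X../.X./OXO]+1 (1,2)[X../..X/OXO]+1
p2 O@[X.X/.../OXO]: (0,1)[XOX/.../OXO]-1* (1,0)[X.X/O../OXO]-1 (1,1)[X.X/.O./OXO]-1 (1,2)[X.X/..O/OXO]-1
p3 X@[XOX/.../OXO]: (1,0)[XOX/X../OXO]+1* (1,1)[XOX/.X./OXO]+1 (1,2)[XOX/..X/OXO]+1
p4 O@[XOX/X../OXO]: (1,1)[XOX/XO./OXO]-1* (1,2)[XOX/X.O/OXO]-1
p5 X@[XOX/XO./OXO]: (1,2)[XOX/XOX/OXO]+1*
p6 O@[XOX/XOX/OXO] terminal -1; root [X../.../OXO] d5

PV length from [X../.../OXO]: 5 plies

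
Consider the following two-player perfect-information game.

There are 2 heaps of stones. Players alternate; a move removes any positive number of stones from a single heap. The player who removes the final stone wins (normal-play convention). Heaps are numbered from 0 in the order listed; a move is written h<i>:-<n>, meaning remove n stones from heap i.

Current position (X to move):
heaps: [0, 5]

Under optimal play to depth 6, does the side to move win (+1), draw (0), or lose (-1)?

[(0,5)] X move#1: h1:-1:-1/(0,4), h1:-2:-1/(0,3), h1:-3:-1/(0,2), h1:-4:-1/(0,1), h1:-5:+1/(0,0)*
[(0,0)] end (terminal -1, O#2); searched (0,5) to 6

value((0,5), X) = +1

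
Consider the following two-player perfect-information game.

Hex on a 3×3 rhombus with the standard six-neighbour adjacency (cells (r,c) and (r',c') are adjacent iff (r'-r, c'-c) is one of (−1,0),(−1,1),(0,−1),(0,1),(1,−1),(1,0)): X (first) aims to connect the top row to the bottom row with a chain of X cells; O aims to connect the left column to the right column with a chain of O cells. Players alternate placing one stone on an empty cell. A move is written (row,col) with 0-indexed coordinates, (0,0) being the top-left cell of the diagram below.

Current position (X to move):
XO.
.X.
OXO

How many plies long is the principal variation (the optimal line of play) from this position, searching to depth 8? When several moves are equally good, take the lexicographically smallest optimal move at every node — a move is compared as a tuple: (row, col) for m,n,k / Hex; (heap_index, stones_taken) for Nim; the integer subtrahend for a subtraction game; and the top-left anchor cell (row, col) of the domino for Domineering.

PV length from [XO./.X./OXO]: 1 ply

[XO./.X./OXO] X move#1: (0,2):+1/XOX/.X./OXO*, (1,0):+1/XO./XX./OXO, (1,2):+1/XO./.XX/OXO
[XOX/.X./OXO] end (terminal -1, O#2); searched XO./.X./OXO to 8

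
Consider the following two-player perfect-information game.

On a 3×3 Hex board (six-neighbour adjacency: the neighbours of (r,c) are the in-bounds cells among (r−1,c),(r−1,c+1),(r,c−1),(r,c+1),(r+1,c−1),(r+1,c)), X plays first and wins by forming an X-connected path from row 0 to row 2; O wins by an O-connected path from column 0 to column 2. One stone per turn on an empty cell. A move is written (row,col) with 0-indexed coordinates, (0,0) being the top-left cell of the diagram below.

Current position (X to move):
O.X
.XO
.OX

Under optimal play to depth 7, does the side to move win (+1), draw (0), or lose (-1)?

p1 X@[O.X/.XO/.OX]: (0,1)[OXX/.XO/.OX]-1 (1,0)[O.X/XXO/.OX]-1 (2,0)[O.X/.XO/XOX]+1*
p2 O@[O.X/.XO/XOX] terminal -1; root [O.X/.XO/.OX] d7

value(O.X/.XO/.OX, X) = +1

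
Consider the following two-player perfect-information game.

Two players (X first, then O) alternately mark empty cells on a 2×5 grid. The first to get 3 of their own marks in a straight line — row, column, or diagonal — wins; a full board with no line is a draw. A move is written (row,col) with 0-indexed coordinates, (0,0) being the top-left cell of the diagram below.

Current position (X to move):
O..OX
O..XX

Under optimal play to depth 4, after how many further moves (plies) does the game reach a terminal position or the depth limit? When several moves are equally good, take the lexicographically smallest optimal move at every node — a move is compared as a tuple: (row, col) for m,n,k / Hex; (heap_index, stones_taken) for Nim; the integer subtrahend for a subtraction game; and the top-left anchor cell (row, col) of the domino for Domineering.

p1 X@[O..OX/O..XX]: (0,1)[OX.OX/O..XX]+0 (0,2)[O.XOX/O..XX]+0 (1,1)[O..OX/OX.XX]+0 (1,2)[O..OX/O.XXX]+1*
p2 O@[O..OX/O.XXX] terminal -1; root [O..OX/O..XX] d4

PV length from [O..OX/O..XX]: 1 ply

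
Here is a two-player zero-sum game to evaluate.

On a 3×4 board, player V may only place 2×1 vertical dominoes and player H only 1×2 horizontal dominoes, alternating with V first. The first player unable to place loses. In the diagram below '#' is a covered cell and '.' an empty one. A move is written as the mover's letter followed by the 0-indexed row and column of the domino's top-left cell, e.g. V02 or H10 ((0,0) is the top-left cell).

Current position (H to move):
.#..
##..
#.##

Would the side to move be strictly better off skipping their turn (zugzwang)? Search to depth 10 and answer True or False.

zugzwang(.#../##../#.##, H) = False

[.#../##../#.##] H move#1: H02:+1/.###/##../#.##*, H12:+1/.#../####/#.##
[.###/##../#.##] end (terminal -1, V#2); searched .#../##../#.## to 10
if H skipped the turn, V would face:
~ [.#../##../#.##] V move#1: V02:+1/.##./###./#.##*, V03:+1/.#.#/##.#/#.##
~ [.##./###./#.##] end (terminal -1, H#2); searched .#../##../#.## to 10
compare (H): move=+1 vs pass=-1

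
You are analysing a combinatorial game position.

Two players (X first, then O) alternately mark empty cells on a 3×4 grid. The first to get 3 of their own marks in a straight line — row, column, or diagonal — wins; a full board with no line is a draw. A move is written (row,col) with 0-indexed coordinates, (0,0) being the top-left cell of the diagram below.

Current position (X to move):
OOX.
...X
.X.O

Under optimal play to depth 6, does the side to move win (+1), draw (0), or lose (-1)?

value(OOX./...X/.X.O, X) = +1

p1 X@[OOX./...X/.X.O]: (0,3)[OOXX/...X/.X.O]-1 (1,0)[OOX./X..X/.X.O]-1 (1,1)[OOX./.X.X/.X.O]-1 (1,2)[OOX./..XX/.X.O]+1* (2,0)[OOX./...X/XX.O]-1 (2,2)[OOX./...X/.XXO]-1
p2 O@[OOX./..XX/.X.O]: (0,3)[OOXO/..XX/.X.O]-1* (1,0)[OOX./O.XX/.X.O]-1 (1,1)[OOX./.OXX/.X.O]-1 (2,0)[OOX./..XX/OX.O]-1 (2,2)[OOX./..XX/.XOO]-1
p3 X@[OOXO/..XX/.X.O]: (1,0)[OOXO/X.XX/.X.O]+1* (1,1)[OOXO/.XXX/.X.O]+1 (2,0)[OOXO/..XX/XX.O]+1 (2,2)[OOXO/..XX/.XXO]+1
p4 O@[OOXO/X.XX/.X.O]: (1,1)[OOXO/XOXX/.X.O]-1* (2,0)[OOXO/X.XX/OX.O]-1 (2,2)[OOXO/X.XX/.XOO]-1
p5 X@[OOXO/XOXX/.X.O]: (2,0)[OOXO/XOXX/XX.O]-1 (2,2)[OOXO/XOXX/.XXO]+1*
p6 O@[OOXO/XOXX/.XXO] terminal -1; root [OOX./...X/.X.O] d6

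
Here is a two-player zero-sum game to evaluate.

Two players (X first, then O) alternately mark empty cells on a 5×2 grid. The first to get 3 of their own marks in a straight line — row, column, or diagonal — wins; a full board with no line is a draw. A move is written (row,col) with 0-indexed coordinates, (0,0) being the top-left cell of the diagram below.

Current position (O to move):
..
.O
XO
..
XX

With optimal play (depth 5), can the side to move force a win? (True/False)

O winning at [../.O/XO/../XX]: True

[../.O/XO/../XX] O move#1: (0,0):-1/O./.O/XO/../XX, (0,1):+1/.O/.O/XO/../XX*, (1,0):-1/../OO/XO/../XX, (3,0):+1/../.O/XO/O./XX, (3,1):+1/../.O/XO/.O/XX
[.O/.O/XO/../XX] end (terminal -1, X#2); searched ../.O/XO/../XX to 5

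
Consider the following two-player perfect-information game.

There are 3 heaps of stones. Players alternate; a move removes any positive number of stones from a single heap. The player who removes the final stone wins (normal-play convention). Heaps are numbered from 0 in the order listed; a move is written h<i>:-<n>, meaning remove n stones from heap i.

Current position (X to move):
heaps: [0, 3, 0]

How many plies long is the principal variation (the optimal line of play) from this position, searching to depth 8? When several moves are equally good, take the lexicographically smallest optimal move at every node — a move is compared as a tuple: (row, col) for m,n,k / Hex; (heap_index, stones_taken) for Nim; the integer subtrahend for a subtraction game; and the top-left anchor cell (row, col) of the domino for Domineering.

[(0,3,0)] X move#1: h1:-1:-1/(0,2,0), h1:-2:-1/(0,1,0), h1:-3:+1/(0,0,0)*
[(0,0,0)] end (terminal -1, O#2); searched (0,3,0) to 8

PV length from [(0,3,0)]: 1 ply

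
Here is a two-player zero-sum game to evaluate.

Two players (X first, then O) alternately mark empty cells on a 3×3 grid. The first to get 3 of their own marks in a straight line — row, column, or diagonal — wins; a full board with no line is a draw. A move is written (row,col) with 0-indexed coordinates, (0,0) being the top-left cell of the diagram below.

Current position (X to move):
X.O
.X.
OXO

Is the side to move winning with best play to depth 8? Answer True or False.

X winning at [X.O/.X./OXO]: True

ply 1, X at X.O/.X./OXO | (0,1)=+1→XXO/.X./OXO*; (1,0)=-1→X.O/XX./OXO; (1,2)=+1→X.O/.XX/OXO
ply 2: XXO/.X./OXO is terminal -1 (O); from X.O/.X./OXO depth 8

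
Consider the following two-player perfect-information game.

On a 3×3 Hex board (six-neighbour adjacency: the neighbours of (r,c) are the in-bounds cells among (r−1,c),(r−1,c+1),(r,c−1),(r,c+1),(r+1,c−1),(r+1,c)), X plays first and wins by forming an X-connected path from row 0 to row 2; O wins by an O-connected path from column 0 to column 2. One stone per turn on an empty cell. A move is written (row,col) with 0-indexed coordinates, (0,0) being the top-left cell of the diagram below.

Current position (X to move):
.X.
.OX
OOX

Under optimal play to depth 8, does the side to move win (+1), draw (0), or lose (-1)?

[.X./.OX/OOX] X move#1: (0,0):-1/XX./.OX/OOX, (0,2):+1/.XX/.OX/OOX*, (1,0):-1/.X./XOX/OOX
[.XX/.OX/OOX] end (terminal -1, O#2); searched .X./.OX/OOX to 8

value(.X./.OX/OOX, X) = +1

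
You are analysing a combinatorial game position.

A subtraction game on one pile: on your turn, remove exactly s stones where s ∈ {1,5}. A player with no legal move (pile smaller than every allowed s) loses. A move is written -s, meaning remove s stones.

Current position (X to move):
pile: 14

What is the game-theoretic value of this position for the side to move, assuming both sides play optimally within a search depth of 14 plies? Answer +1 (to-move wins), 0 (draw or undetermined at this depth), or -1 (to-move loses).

value(14, X) = -1

[14] X move#1: -1:-1/13*, -5:-1/9
[13] O move#2: -1:+1/12*, -5:+1/8
[12] X move#3: -1:-1/11*, -5:-1/7
[11] O move#4: -1:+1/10*, -5:+1/6
[10] X move#5: -1:-1/9*, -5:-1/5
[9] O move#6: -1:+1/8*, -5:+1/4
[8] X move#7: -1:-1/7*, -5:-1/3
[7] O move#8: -1:+1/6*, -5:+1/2
[6] X move#9: -1:-1/5*, -5:-1/1
[5] O move#10: -1:+1/4*, -5:+1/0
[4] X move#11: -1:-1/3*
[3] O move#12: -1:+1/2*
[2] X move#13: -1:-1/1*
[1] O move#14: -1:+1/0*
[0] end (terminal -1, X#15); searched 14 to 14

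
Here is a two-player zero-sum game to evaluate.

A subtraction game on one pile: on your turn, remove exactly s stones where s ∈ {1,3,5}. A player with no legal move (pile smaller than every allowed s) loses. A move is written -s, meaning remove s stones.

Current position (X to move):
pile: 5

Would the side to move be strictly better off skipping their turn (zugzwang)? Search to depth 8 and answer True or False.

zugzwang(5, X) = False

ply 1, X at 5 | -1=+1→4*; -3=+1→2; -5=+1→0
ply 2, O at 4 | -1=-1→3*; -3=-1→1
ply 3, X at 3 | -1=+1→2*; -3=+1→0
ply 4, O at 2 | -1=-1→1*
ply 5, X at 1 | -1=+1→0*
ply 6: 0 is terminal -1 (O); from 5 depth 8
if X skipped the turn, O would face:
~ ply 1, O at 5 | -1=+1→4*; -3=+1→2; -5=+1→0
~ ply 2, X at 4 | -1=-1→3*; -3=-1→1
~ ply 3, O at 3 | -1=+1→2*; -3=+1→0
~ ply 4, X at 2 | -1=-1→1*
~ ply 5, O at 1 | -1=+1→0*
~ ply 6: 0 is terminal -1 (X); from 5 depth 8
compare (X): move=+1 vs pass=-1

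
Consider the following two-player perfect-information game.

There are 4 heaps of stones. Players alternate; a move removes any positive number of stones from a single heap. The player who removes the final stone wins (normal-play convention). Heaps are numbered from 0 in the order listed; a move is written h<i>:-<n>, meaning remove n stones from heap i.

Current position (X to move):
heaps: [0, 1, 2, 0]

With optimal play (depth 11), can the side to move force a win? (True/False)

X winning at [(0,1,2,0)]: True

[(0,1,2,0)] X move#1: h1:-1:-1/(0,0,2,0), h2:-1:+1/(0,1,1,0)*, h2:-2:-1/(0,1,0,0)
[(0,1,1,0)] O move#2: h1:-1:-1/(0,0,1,0)*, h2:-1:-1/(0,1,0,0)
[(0,0,1,0)] X move#3: h2:-1:+1/(0,0,0,0)*
[(0,0,0,0)] end (terminal -1, O#4); searched (0,1,2,0) to 11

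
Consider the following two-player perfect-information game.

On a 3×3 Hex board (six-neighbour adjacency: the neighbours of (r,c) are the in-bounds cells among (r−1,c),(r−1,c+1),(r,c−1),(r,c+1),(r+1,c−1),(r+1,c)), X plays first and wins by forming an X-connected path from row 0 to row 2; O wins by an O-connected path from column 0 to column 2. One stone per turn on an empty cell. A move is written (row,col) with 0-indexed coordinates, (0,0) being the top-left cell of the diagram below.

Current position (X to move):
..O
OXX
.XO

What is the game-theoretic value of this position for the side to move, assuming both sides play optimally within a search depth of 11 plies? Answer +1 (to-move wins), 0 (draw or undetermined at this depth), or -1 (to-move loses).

p1 X@[..O/OXX/.XO]: (0,0)[X.O/OXX/.XO]-1 (0,1)[.XO/OXX/.XO]+1* (2,0)[..O/OXX/XXO]-1
p2 O@[.XO/OXX/.XO] terminal -1; root [..O/OXX/.XO] d11

value(..O/OXX/.XO, X) = +1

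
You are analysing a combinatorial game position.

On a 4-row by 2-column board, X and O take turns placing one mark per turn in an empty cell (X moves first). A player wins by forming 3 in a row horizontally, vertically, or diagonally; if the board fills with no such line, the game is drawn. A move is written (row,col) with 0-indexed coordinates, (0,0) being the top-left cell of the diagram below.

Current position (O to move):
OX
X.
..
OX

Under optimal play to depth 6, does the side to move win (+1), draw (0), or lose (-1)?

value(OX/X./../OX, O) = 0

ply 1, O at OX/X./../OX | (1,1)=+0→OX/XO/../OX*; (2,0)=+0→OX/X./O./OX; (2,1)=+0→OX/X./.O/OX
ply 2, X at OX/XO/../OX | (2,0)=+0→OX/XO/X./OX*; (2,1)=+0→OX/XO/.X/OX
ply 3, O at OX/XO/X./OX | (2,1)=+0→OX/XO/XO/OX*
ply 4: OX/XO/XO/OX is terminal +0 (X); from OX/X./../OX depth 6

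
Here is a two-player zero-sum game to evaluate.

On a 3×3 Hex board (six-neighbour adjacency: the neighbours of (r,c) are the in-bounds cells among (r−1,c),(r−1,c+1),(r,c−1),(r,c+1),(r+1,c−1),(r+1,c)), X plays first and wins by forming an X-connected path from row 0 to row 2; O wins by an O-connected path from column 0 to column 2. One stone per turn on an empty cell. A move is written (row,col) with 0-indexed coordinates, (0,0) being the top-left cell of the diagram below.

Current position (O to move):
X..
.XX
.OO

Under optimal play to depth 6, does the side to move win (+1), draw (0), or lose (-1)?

ply 1, O at X../.XX/.OO | (0,1)=-1→XO./.XX/.OO; (0,2)=-1→X.O/.XX/.OO; (1,0)=-1→X../OXX/.OO; (2,0)=+1→X../.XX/OOO*
ply 2: X../.XX/OOO is terminal -1 (X); from X../.XX/.OO depth 6

value(X../.XX/.OO, O) = +1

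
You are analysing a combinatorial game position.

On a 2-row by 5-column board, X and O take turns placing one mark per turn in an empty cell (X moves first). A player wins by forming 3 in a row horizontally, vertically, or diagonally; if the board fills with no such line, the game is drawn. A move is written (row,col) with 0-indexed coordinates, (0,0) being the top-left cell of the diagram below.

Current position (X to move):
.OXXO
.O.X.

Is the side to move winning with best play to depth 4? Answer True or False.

[.OXXO/.O.X.] X move#1: (0,0):+0/XOXXO/.O.X.*, (1,0):+0/.OXXO/XO.X., (1,2):+0/.OXXO/.OXX., (1,4):+0/.OXXO/.O.XX
[XOXXO/.O.X.] O move#2: (1,0):+0/XOXXO/OO.X.*, (1,2):+0/XOXXO/.OOX., (1,4):+0/XOXXO/.O.XO
[XOXXO/OO.X.] X move#3: (1,2):+0/XOXXO/OOXX.*, (1,4):-1/XOXXO/OO.XX
[XOXXO/OOXX.] O move#4: (1,4):+0/XOXXO/OOXXO*
[XOXXO/OOXXO] end (terminal +0, X#5); searched .OXXO/.O.X. to 4

X winning at [.OXXO/.O.X.]: False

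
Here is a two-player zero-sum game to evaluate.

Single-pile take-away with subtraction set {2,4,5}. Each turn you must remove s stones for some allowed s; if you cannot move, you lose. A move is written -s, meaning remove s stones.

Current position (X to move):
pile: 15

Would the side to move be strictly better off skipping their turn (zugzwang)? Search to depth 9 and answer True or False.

p1 X@[15]: -2[13]-1* -4[11]-1 -5[10]-1
p2 O@[13]: -2[11]-1 -4[9]-1 -5[8]+1*
p3 X@[8]: -2[6]-1* -4[4]-1 -5[3]-1
p4 O@[6]: -2[4]-1 -4[2]-1 -5[1]+1*
p5 X@[1] terminal -1; root [15] d9
suppose X passes — search the same position with O to move:
pass> p1 O@[15]: -2[13]-1* -4[11]-1 -5[10]-1
pass> p2 X@[13]: -2[11]-1 -4[9]-1 -5[8]+1*
pass> p3 O@[8]: -2[6]-1* -4[4]-1 -5[3]-1
pass> p4 X@[6]: -2[4]-1 -4[2]-1 -5[1]+1*
pass> p5 O@[1] terminal -1; root [15] d9
for X: play -1, pass +1

zugzwang(15, X) = True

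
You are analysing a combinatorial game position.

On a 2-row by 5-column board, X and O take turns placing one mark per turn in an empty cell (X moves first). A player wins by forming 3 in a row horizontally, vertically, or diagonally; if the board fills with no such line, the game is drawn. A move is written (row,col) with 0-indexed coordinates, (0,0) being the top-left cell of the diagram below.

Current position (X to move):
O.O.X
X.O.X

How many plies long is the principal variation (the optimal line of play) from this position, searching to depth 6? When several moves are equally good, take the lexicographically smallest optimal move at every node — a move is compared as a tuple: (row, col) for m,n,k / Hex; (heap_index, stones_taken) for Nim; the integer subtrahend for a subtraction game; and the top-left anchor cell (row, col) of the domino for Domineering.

[O.O.X/X.O.X] X move#1: (0,1):+0/OXO.X/X.O.X*, (0,3):-1/O.OXX/X.O.X, (1,1):-1/O.O.X/XXO.X, (1,3):-1/O.O.X/X.OXX
[OXO.X/X.O.X] O move#2: (0,3):+0/OXOOX/X.O.X*, (1,1):+0/OXO.X/XOO.X, (1,3):+0/OXO.X/X.OOX
[OXOOX/X.O.X] X move#3: (1,1):+0/OXOOX/XXO.X*, (1,3):+0/OXOOX/X.OXX
[OXOOX/XXO.X] O move#4: (1,3):+0/OXOOX/XXOOX*
[OXOOX/XXOOX] end (terminal +0, X#5); searched O.O.X/X.O.X to 6

PV length from [O.O.X/X.O.X]: 4 plies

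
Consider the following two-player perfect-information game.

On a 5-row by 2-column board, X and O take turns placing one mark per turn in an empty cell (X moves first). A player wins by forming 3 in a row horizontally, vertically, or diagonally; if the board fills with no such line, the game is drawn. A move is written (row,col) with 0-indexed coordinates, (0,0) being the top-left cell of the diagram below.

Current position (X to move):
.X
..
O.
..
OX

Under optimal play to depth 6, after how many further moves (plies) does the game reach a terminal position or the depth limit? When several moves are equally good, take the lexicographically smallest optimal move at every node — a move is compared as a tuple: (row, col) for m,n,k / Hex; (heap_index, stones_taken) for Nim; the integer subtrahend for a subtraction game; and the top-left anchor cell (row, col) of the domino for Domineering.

PV length from [.X/../O./../OX]: 6 plies

[.X/../O./../OX] X move#1: (0,0):-1/XX/../O./../OX, (1,0):-1/.X/X./O./../OX, (1,1):-1/.X/.X/O./../OX, (2,1):-1/.X/../OX/../OX, (3,0):+0/.X/../O./X./OX*, (3,1):-1/.X/../O./.X/OX
[.X/../O./X./OX] O move#2: (0,0):+0/OX/../O./X./OX*, (1,0):+0/.X/O./O./X./OX, (1,1):+0/.X/.O/O./X./OX, (2,1):+0/.X/../OO/X./OX, (3,1):+0/.X/../O./XO/OX
[OX/../O./X./OX] X move#3: (1,0):+0/OX/X./O./X./OX*, (1,1):-1/OX/.X/O./X./OX, (2,1):-1/OX/../OX/X./OX, (3,1):-1/OX/../O./XX/OX
[OX/X./O./X./OX] O move#4: (1,1):+0/OX/XO/O./X./OX*, (2,1):+0/OX/X./OO/X./OX, (3,1):+0/OX/X./O./XO/OX
[OX/XO/O./X./OX] X move#5: (2,1):+0/OX/XO/OX/X./OX*, (3,1):+0/OX/XO/O./XX/OX
[OX/XO/OX/X./OX] O move#6: (3,1):+0/OX/XO/OX/XO/OX*
[OX/XO/OX/XO/OX] end (terminal +0, X#7); searched .X/../O./../OX to 6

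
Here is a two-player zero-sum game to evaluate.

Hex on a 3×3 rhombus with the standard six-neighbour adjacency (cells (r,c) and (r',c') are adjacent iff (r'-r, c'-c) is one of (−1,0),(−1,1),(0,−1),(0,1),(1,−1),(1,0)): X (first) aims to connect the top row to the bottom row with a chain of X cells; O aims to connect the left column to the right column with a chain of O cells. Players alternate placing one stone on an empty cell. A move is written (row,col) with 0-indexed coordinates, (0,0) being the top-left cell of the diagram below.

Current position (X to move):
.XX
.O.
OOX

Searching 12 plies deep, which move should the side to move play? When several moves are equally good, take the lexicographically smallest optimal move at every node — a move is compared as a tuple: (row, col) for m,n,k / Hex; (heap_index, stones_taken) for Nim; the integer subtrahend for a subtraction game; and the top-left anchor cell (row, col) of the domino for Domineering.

ply 1, X at .XX/.O./OOX | (0,0)=-1→XXX/.O./OOX; (1,0)=-1→.XX/XO./OOX; (1,2)=+1→.XX/.OX/OOX*
ply 2: .XX/.OX/OOX is terminal -1 (O); from .XX/.O./OOX depth 12

X's best at [.XX/.O./OOX]: (1,2)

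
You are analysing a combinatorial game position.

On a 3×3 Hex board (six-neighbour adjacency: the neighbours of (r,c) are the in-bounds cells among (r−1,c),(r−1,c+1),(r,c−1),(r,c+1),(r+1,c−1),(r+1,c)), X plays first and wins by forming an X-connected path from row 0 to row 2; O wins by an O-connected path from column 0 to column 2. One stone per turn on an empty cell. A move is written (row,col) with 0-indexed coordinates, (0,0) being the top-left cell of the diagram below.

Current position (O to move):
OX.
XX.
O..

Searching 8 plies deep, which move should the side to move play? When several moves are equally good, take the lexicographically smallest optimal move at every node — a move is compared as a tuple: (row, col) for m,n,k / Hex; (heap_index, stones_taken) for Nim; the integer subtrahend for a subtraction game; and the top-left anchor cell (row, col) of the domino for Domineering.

ply 1, O at OX./XX./O.. | (0,2)=-1→OXO/XX./O..; (1,2)=-1→OX./XXO/O..; (2,1)=+1→OX./XX./OO.*; (2,2)=-1→OX./XX./O.O
ply 2, X at OX./XX./OO. | (0,2)=-1→OXX/XX./OO.*; (1,2)=-1→OX./XXX/OO.; (2,2)=-1→OX./XX./OOX
ply 3, O at OXX/XX./OO. | (1,2)=+1→OXX/XXO/OO.*; (2,2)=+1→OXX/XX./OOO
ply 4: OXX/XXO/OO. is terminal -1 (X); from OX./XX./O.. depth 8

O's best at [OX./XX./O..]: (2,1)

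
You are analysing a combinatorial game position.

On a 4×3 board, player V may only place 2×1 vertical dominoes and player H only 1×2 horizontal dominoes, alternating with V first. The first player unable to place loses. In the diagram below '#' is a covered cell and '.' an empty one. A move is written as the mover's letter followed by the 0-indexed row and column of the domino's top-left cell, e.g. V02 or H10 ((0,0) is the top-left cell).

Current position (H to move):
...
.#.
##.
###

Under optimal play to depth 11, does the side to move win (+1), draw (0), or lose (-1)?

value(.../.#./##./###, H) = -1

ply 1, H at .../.#./##./### | H00=-1→##./.#./##./###*; H01=-1→.##/.#./##./###
ply 2, V at ##./.#./##./### | V02=+1→###/.##/##./###*; V12=+1→##./.##/###/###
ply 3: ###/.##/##./### is terminal -1 (H); from .../.#./##./### depth 11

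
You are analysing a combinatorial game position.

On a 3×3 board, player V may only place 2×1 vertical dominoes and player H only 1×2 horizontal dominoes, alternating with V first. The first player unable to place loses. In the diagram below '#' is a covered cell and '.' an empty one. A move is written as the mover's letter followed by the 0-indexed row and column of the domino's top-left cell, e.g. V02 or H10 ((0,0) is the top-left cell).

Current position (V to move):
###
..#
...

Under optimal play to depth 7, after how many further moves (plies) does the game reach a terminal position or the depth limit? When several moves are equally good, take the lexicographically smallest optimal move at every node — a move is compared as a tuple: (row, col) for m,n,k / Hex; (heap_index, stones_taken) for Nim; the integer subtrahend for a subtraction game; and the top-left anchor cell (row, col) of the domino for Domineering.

p1 V@[###/..#/...]: V10[###/#.#/#..]-1 V11[###/.##/.#.]+1*
p2 H@[###/.##/.#.] terminal -1; root [###/..#/...] d7

PV length from [###/..#/...]: 1 ply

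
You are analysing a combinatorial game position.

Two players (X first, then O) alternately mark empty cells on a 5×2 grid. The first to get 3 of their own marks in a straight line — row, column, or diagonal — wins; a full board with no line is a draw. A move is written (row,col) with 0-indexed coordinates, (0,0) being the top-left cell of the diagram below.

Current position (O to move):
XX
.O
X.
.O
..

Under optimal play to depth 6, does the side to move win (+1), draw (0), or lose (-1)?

value(XX/.O/X./.O/.., O) = +1

[XX/.O/X./.O/..] O move#1: (1,0):+0/XX/OO/X./.O/.., (2,1):+1/XX/.O/XO/.O/..*, (3,0):-1/XX/.O/X./OO/.., (4,0):-1/XX/.O/X./.O/O., (4,1):-1/XX/.O/X./.O/.O
[XX/.O/XO/.O/..] end (terminal -1, X#2); searched XX/.O/X./.O/.. to 6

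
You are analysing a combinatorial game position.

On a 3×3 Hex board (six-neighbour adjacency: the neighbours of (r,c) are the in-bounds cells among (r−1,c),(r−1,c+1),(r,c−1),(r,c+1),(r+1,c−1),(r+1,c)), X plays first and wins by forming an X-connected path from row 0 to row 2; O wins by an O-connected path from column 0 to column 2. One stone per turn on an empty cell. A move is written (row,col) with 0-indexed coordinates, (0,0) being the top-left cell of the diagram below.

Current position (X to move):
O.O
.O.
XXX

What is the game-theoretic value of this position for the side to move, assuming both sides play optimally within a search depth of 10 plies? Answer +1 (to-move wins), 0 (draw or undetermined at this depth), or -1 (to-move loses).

value(O.O/.O./XXX, X) = -1

[O.O/.O./XXX] X move#1: (0,1):-1/OXO/.O./XXX*, (1,0):-1/O.O/XO./XXX, (1,2):-1/O.O/.OX/XXX
[OXO/.O./XXX] O move#2: (1,0):+1/OXO/OO./XXX*, (1,2):-1/OXO/.OO/XXX
[OXO/OO./XXX] end (terminal -1, X#3); searched O.O/.O./XXX to 10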